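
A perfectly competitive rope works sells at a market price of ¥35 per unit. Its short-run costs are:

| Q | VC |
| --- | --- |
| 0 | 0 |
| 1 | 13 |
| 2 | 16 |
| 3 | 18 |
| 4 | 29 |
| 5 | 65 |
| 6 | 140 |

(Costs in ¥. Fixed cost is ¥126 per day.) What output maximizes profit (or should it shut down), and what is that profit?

Q = 4; profit = -¥15

Compute π = P·Q − TC at each output: Q=0: -126; Q=1: -104; Q=2: -72; Q=3: -39; Q=4: -15; Q=5: -16; Q=6: -56.
Profit is maximized at Q = 4. AVC there is 29/4 = ¥7.25 ≤ P, so producing beats shutting down (which would give -¥126).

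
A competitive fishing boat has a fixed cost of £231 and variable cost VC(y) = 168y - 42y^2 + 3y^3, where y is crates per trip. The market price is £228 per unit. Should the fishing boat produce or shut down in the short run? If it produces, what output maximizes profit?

Produce at y = 10

Variable cost is VC = 168y - 42y^2 + 3y^3, so AVC = VC/y = 168 - 42y + 3y^2 and MC = dTC/dy = 168 - 84y + 9y^2.
The AVC parabola has its vertex at y = 42/6 = 7, where AVC = 168 - 42·7 + 3·7^2 = £21.
P = £228 exceeds min AVC = £21, so the firm stays open.
P = MC gives -60 - 84y + 9y^2 = 0, with roots -2/3 and 10. Take the larger (rising MC): y* = 10.
Check: AVC at y = 10 is £48 ≤ P, so revenue covers variable cost.
Profit = P·y − TC = 228·10 − 711 = £1569.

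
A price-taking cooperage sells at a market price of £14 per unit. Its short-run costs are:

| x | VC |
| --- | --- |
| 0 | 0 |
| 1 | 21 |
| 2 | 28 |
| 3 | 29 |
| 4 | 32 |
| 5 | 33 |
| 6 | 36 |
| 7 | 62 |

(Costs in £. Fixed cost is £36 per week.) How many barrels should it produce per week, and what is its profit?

x = 6; profit = £12

Tabulate TR − TC: x=0: -36; x=1: -43; x=2: -36; x=3: -23; x=4: -12; x=5: 1; x=6: 12; x=7: 0.
Profit is maximized at x = 6. AVC there is 36/6 = £6 ≤ P, so producing beats shutting down (which would give -£36).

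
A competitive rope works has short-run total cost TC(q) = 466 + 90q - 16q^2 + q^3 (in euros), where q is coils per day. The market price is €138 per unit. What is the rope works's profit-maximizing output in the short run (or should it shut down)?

Variable cost is VC = 90q - 16q^2 + q^3, so AVC = VC/q = 90 - 16q + q^2 and MC = dTC/dq = 90 - 32q + 3q^2.
The AVC parabola has its vertex at q = 16/2 = 8, where AVC = 90 - 16·8 + 8^2 = €26.
P = €138 exceeds min AVC = €26, so the firm stays open.
Set P = MC: 138 = 90 - 32q + 3q^2 → -48 - 32q + 3q^2 = 0. The roots are q = -4/3 and q = 12; the profit-maximizing output is on the rising part of MC, so q* = 12.
Check: AVC at q = 12 is €42 ≤ P, so revenue covers variable cost.
Profit = P·q − TC = 138·12 − 970 = €686.

Produce at q = 12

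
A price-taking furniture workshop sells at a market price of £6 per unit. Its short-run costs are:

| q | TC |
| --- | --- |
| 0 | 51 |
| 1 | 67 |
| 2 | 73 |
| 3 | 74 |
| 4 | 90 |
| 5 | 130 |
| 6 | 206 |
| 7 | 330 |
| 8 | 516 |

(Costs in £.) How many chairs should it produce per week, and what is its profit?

Profit at each row (π = 6q − TC): q=0: -51; q=1: -61; q=2: -61; q=3: -56; q=4: -66; q=5: -100; q=6: -170; q=7: -288; q=8: -468.
Profit is highest at q = 0. Equivalently, the lowest AVC in the table is 23/3 ≈ £7.67 at q = 3, and P = £6 falls below it — price never covers variable cost, so the firm shuts down and loses only its fixed cost.

q = 0 (shut down); profit = -£51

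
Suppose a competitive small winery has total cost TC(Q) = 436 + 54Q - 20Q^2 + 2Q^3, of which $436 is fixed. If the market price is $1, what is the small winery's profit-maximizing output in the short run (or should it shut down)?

Strip out fixed cost: VC = 54Q - 20Q^2 + 2Q^3. Then AVC = 54 - 20Q + 2Q^2 and MC = 54 - 40Q + 6Q^2.
The AVC parabola has its vertex at Q = 20/4 = 5, where AVC = 54 - 20·5 + 2·5^2 = $4.
P = $1 lies below min AVC = $4; no output level covers variable cost.
Best response: produce nothing and absorb the $436 fixed cost.

Shut down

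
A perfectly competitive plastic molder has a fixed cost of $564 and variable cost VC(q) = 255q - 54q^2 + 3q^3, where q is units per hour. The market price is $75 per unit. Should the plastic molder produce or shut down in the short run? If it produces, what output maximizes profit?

Produce at q = 10

Variable cost is VC = 255q - 54q^2 + 3q^3, so AVC = VC/q = 255 - 54q + 3q^2 and MC = dTC/dq = 255 - 108q + 9q^2.
The AVC parabola has its vertex at q = 54/6 = 9, where AVC = 255 - 54·9 + 3·9^2 = $12.
P = $75 exceeds min AVC = $12, so the firm stays open.
P = MC gives 180 - 108q + 9q^2 = 0, with roots 2 and 10. Take the larger (rising MC): q* = 10.
Check: AVC at q = 10 is $15 ≤ P, so revenue covers variable cost.
Profit = P·q − TC = 75·10 − 714 = $36.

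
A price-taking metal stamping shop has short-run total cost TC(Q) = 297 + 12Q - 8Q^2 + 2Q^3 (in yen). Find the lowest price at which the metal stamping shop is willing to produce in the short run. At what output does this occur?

¥4 per unit, at Q = 2

Short-run supply begins at min AVC. From VC = 12Q - 8Q^2 + 2Q^3, AVC = 12 - 8Q + 2Q^2.
dAVC/dQ = -8 + 4Q = 0 gives Q = 2. min AVC = 12 - 8·2 + 2·2^2 = 4.
For P < ¥4 the firm produces nothing.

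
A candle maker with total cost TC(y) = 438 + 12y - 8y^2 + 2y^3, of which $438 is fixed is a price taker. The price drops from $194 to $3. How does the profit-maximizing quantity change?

MC = 12 - 16y + 6y^2; the shutdown threshold is min AVC = $4 (at y = 2).
At P = $194 ≥ min AVC, set P = MC on the rising branch: y = 7.
At P = $3 < min AVC = $4, price no longer covers variable cost at any output, so the firm shuts down: y = 0.

Output falls from 7 to 0 (the firm shuts down)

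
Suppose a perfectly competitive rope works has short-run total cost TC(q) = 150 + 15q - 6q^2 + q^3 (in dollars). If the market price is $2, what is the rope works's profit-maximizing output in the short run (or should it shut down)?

Shut down

Strip out fixed cost: VC = 15q - 6q^2 + q^3. Then AVC = 15 - 6q + q^2 and MC = 15 - 12q + 3q^2.
The AVC parabola has its vertex at q = 6/2 = 3, where AVC = 15 - 6·3 + 3^2 = $6.
Since P = $2 < min AVC = $6, price fails to cover variable cost at any output.
Best response: produce nothing and absorb the $150 fixed cost.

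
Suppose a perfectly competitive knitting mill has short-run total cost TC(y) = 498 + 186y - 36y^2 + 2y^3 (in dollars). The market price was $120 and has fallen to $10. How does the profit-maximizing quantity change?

MC = 186 - 72y + 6y^2; the shutdown threshold is min AVC = $24 (at y = 9).
With P = $120 above the shutdown price, P = MC gives y = 11.
At P = $10 < min AVC = $24, price no longer covers variable cost at any output, so the firm shuts down: y = 0.

Output falls from 11 to 0 (the firm shuts down)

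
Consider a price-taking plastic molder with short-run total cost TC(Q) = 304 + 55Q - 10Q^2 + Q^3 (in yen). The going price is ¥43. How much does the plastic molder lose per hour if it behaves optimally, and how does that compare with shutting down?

Profit = -¥232 at Q = 6

AVC = 55 - 10Q + Q^2 has its minimum ¥30 at Q = 5; price ¥43 clears that bar, so the firm operates.
With MC = 55 - 20Q + 3Q^2, P = MC on the upward-sloping part at Q* = 6.
TR = 43·6 = 258. TC = 304 + 186 = 490. Profit = 258 − 490 = -¥232.
By producing, the firm covers all variable cost plus ¥72 of fixed cost; shutting down would lose the full ¥304.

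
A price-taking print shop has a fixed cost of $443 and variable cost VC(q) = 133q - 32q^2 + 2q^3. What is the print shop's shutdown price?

The firm shuts down when price falls below the minimum of average variable cost. AVC = VC/q = 133 - 32q + 2q^2.
At the minimum of AVC, MC = AVC. MC = 133 - 64q + 6q^2; setting MC = AVC gives 4q^2 - 32q = 0, so q = 8. min AVC = 5.
So the shutdown price is $5.

$5 per unit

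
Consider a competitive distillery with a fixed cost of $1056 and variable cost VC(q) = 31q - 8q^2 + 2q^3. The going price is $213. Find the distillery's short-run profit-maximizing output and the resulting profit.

AVC = 31 - 8q + 2q^2; min AVC = $23 at q = 2. Since P = $213 ≥ min AVC, the firm produces.
With MC = 31 - 16q + 6q^2, P = MC on the upward-sloping part at q* = 7.
TR = 213·7 = 1491. TC = 1056 + 511 = 1567. Profit = 1491 − 1567 = -$76.
By producing, the firm covers all variable cost plus $980 of fixed cost; shutting down would lose the full $1056.

Profit = -$76 at q = 7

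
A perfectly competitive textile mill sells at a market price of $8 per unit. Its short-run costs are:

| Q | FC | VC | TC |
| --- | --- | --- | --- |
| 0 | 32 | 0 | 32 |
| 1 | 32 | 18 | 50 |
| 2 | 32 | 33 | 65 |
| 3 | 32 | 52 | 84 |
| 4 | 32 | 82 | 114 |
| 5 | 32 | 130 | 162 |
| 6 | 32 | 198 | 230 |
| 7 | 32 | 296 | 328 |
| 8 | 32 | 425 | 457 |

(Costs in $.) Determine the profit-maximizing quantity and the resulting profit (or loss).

Q = 0 (shut down); profit = -$32

Compute π = P·Q − TC at each output: Q=0: -32; Q=1: -42; Q=2: -49; Q=3: -60; Q=4: -82; Q=5: -122; Q=6: -182; Q=7: -272; Q=8: -393.
Profit is highest at Q = 0. Equivalently, the lowest AVC in the table is 33/2 ≈ $16.50 at Q = 2, and P = $8 falls below it — price never covers variable cost, so the firm shuts down and loses only its fixed cost.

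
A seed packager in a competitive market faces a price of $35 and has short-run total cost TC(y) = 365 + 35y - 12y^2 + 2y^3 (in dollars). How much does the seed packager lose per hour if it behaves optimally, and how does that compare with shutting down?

AVC = 35 - 12y + 2y^2 has its minimum $17 at y = 3; price $35 clears that bar, so the firm operates.
MC = 35 - 24y + 6y^2. Setting P = MC and taking the root on the rising branch gives y* = 4.
TR = 35·4 = 140. TC = 365 + 76 = 441. Profit = 140 − 441 = -$301.
Shutting down would mean losing the fixed cost of $365, so operating at a loss of $301 is better by $64.

Profit = -$301 at y = 4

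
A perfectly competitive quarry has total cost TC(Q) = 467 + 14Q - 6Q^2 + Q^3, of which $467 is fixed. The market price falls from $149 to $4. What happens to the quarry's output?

MC = 14 - 12Q + 3Q^2; the shutdown threshold is min AVC = $5 (at Q = 3).
With P = $149 above the shutdown price, P = MC gives Q = 9.
At P = $4 < min AVC = $5, price no longer covers variable cost at any output, so the firm shuts down: Q = 0.

Output falls from 9 to 0 (the firm shuts down)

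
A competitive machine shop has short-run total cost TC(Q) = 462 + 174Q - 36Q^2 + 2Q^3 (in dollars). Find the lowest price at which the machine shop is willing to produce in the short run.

$12 per unit

The firm shuts down when price falls below the minimum of average variable cost. AVC = VC/Q = 174 - 36Q + 2Q^2.
dAVC/dQ = -36 + 4Q = 0 gives Q = 9. min AVC = 174 - 36·9 + 2·9^2 = 12.
The firm shuts down for any P below $12.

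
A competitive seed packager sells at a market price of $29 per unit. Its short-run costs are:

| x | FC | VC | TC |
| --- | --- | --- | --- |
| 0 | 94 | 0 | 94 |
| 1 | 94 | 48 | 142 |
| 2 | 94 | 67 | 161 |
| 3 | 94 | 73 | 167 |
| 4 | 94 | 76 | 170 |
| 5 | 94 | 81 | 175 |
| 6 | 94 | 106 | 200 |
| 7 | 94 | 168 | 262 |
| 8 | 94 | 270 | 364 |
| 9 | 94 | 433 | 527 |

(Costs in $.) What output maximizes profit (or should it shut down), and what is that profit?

Compute π = P·x − TC at each output: x=0: -94; x=1: -113; x=2: -103; x=3: -80; x=4: -54; x=5: -30; x=6: -26; x=7: -59; x=8: -132; x=9: -266.
Profit is maximized at x = 6. AVC there is 106/6 = $17.67 ≤ P, so producing beats shutting down (which would give -$94).

x = 6; profit = -$26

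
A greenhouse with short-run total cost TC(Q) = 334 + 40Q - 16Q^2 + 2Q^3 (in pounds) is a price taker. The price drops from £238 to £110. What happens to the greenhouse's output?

Output falls from 9 to 7

MC = 40 - 32Q + 6Q^2; the shutdown threshold is min AVC = £8 (at Q = 4).
At P = £238 ≥ min AVC, set P = MC on the rising branch: Q = 9.
At P = £110 ≥ min AVC, set P = MC: Q = 7. The firm stays open but cuts output.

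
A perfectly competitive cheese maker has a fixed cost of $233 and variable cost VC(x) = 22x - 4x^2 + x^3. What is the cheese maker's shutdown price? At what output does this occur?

$18 per unit, at x = 2

The firm shuts down when price falls below the minimum of average variable cost. AVC = VC/x = 22 - 4x + x^2.
dAVC/dx = -4 + 2x = 0 gives x = 2. min AVC = 22 - 4·2 + 2^2 = 18.
The firm shuts down for any P below $18.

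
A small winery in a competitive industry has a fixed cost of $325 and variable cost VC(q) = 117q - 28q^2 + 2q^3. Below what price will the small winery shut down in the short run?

Short-run supply begins at min AVC. From VC = 117q - 28q^2 + 2q^3, AVC = 117 - 28q + 2q^2.
At the minimum of AVC, MC = AVC. MC = 117 - 56q + 6q^2; setting MC = AVC gives 4q^2 - 28q = 0, so q = 7. min AVC = 19.
For P < $19 the firm produces nothing.

$19 per unit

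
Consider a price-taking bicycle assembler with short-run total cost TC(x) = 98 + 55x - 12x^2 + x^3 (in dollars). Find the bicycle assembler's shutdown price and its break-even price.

AVC = 55 - 12x + x^2; minimized at x = 6, giving min AVC = $19. That is the shutdown price.
ATC = 98/x + 55 - 12x + x^2. Setting dATC/dx = −98/x^2 − 12 + 2x = 0 gives x = 7 (since 2·7^3 − 12·7^2 = 98).
min ATC = 98/7 + 55 − 12·7 + 7^2 = $34. That is the break-even price.
For $19 ≤ P < $34 the firm produces at a loss; below $19 it shuts down.

Shutdown price = $19; break-even price = $34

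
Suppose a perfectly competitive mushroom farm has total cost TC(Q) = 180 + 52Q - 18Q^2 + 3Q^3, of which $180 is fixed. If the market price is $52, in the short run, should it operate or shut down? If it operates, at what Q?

Produce at Q = 4

Variable cost is VC = 52Q - 18Q^2 + 3Q^3, so AVC = VC/Q = 52 - 18Q + 3Q^2 and MC = dTC/dQ = 52 - 36Q + 9Q^2.
The AVC parabola has its vertex at Q = 18/6 = 3, where AVC = 52 - 18·3 + 3·3^2 = $25.
Because $52 ≥ $25, revenue can cover variable cost; the firm operates.
Set P = MC: 52 = 52 - 36Q + 9Q^2 → -36Q + 9Q^2 = 0. The roots are Q = 0 and Q = 4; the profit-maximizing output is on the rising part of MC, so Q* = 4.
Check: AVC at Q = 4 is $28 ≤ P, so revenue covers variable cost.
Profit = P·Q − TC = 52·4 − 292 = -$84, a loss, but smaller than the $180 fixed cost the firm would lose by shutting down.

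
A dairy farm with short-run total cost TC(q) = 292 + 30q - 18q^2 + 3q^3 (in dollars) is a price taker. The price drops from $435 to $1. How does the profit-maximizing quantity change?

MC = 30 - 36q + 9q^2; the shutdown threshold is min AVC = $3 (at q = 3).
At P = $435 ≥ min AVC, set P = MC on the rising branch: q = 9.
At P = $1 < min AVC = $3, price no longer covers variable cost at any output, so the firm shuts down: q = 0.

Output falls from 9 to 0 (the firm shuts down)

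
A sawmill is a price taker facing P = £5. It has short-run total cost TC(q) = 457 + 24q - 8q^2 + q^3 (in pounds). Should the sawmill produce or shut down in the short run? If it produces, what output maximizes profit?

Variable cost is VC = 24q - 8q^2 + q^3, so AVC = VC/q = 24 - 8q + q^2 and MC = dTC/dq = 24 - 16q + 3q^2.
AVC hits its minimum where MC = AVC, at q = 4, giving min AVC = 24 - 8·4 + 4^2 = £8.
Since P = £5 < min AVC = £8, price fails to cover variable cost at any output.
Shutting down limits the loss to fixed cost, £457.

Shut down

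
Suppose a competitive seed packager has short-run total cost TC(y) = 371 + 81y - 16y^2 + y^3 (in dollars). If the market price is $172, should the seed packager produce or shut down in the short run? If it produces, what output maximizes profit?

Produce at y = 13

Strip out fixed cost: VC = 81y - 16y^2 + y^3. Then AVC = 81 - 16y + y^2 and MC = 81 - 32y + 3y^2.
The AVC parabola has its vertex at y = 16/2 = 8, where AVC = 81 - 16·8 + 8^2 = $17.
Because $172 ≥ $17, revenue can cover variable cost; the firm operates.
Set P = MC: 172 = 81 - 32y + 3y^2 → -91 - 32y + 3y^2 = 0. The roots are y = -7/3 and y = 13; the profit-maximizing output is on the rising part of MC, so y* = 13.
Check: AVC at y = 13 is $42 ≤ P, so revenue covers variable cost.
Profit = P·y − TC = 172·13 − 917 = $1319.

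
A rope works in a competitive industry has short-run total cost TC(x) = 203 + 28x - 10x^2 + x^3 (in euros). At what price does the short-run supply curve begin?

Short-run supply begins at min AVC. From VC = 28x - 10x^2 + x^3, AVC = 28 - 10x + x^2.
dAVC/dx = -10 + 2x = 0 gives x = 5. min AVC = 28 - 10·5 + 5^2 = 3.
The firm shuts down for any P below €3.

€3 per unit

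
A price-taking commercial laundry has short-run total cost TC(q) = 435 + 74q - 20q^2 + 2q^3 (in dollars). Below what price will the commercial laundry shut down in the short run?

$24 per unit

Short-run supply begins at min AVC. From VC = 74q - 20q^2 + 2q^3, AVC = 74 - 20q + 2q^2.
At the minimum of AVC, MC = AVC. MC = 74 - 40q + 6q^2; setting MC = AVC gives 4q^2 - 20q = 0, so q = 5. min AVC = 24.
The firm shuts down for any P below $24.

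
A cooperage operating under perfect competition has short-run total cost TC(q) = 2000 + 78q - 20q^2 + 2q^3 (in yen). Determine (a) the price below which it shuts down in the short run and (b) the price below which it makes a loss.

AVC = 78 - 20q + 2q^2; minimized at q = 5, giving min AVC = ¥28. That is the shutdown price.
ATC = 2000/q + 78 - 20q + 2q^2. Setting dATC/dq = −2000/q^2 − 20 + 4q = 0 gives q = 10 (since 4·10^3 − 20·10^2 = 2000).
min ATC = 2000/10 + 78 − 20·10 + 2·10^2 = ¥278. That is the break-even price.
For ¥28 ≤ P < ¥278 the firm produces at a loss; below ¥28 it shuts down.

Shutdown price = ¥28; break-even price = ¥278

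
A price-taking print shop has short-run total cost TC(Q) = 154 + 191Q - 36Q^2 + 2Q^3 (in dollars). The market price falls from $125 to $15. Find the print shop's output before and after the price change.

MC = 191 - 72Q + 6Q^2; the shutdown threshold is min AVC = $29 (at Q = 9).
With P = $125 above the shutdown price, P = MC gives Q = 11.
At P = $15 < min AVC = $29, price no longer covers variable cost at any output, so the firm shuts down: Q = 0.

Output falls from 11 to 0 (the firm shuts down)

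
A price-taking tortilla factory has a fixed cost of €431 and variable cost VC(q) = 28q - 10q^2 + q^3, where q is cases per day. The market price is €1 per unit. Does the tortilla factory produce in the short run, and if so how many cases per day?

From TC, MC = TC'(q) = 28 - 20q + 3q^2 and AVC = VC/q = 28 - 10q + q^2.
AVC hits its minimum where MC = AVC, at q = 5, giving min AVC = 28 - 10·5 + 5^2 = €3.
P = €1 lies below min AVC = €3; no output level covers variable cost.
Best response: produce nothing and absorb the €431 fixed cost.

Shut down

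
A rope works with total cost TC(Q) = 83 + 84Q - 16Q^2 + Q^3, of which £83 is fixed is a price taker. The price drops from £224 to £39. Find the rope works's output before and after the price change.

MC = 84 - 32Q + 3Q^2; the shutdown threshold is min AVC = £20 (at Q = 8).
At P = £224 ≥ min AVC, set P = MC on the rising branch: Q = 14.
At P = £39 ≥ min AVC, set P = MC: Q = 9. The firm stays open but cuts output.

Output falls from 14 to 9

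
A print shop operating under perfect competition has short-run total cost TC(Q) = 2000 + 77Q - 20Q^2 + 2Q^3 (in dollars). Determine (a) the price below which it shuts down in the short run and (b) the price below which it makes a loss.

Shutdown price = min AVC. AVC = 77 - 20Q + 2Q^2, with vertex at Q = 5 and minimum $27.
ATC = 2000/Q + 77 - 20Q + 2Q^2. Setting dATC/dQ = −2000/Q^2 − 20 + 4Q = 0 gives Q = 10 (since 4·10^3 − 20·10^2 = 2000).
min ATC = 2000/10 + 77 − 20·10 + 2·10^2 = $277. That is the break-even price.
Between these two prices the firm operates at a loss; above $277 it earns a profit.

Shutdown price = $27; break-even price = $277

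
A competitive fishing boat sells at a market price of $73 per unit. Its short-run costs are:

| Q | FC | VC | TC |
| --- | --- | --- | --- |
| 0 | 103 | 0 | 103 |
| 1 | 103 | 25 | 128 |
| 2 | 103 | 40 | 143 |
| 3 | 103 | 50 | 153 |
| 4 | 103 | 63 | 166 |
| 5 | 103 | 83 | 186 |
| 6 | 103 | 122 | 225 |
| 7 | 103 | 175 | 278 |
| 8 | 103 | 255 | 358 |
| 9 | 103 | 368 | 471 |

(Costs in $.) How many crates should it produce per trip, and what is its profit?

Q = 7; profit = $233

Profit at each row (π = 73Q − TC): Q=0: -103; Q=1: -55; Q=2: 3; Q=3: 66; Q=4: 126; Q=5: 179; Q=6: 213; Q=7: 233; Q=8: 226; Q=9: 186.
Profit is maximized at Q = 7. AVC there is 175/7 = $25 ≤ P, so producing beats shutting down (which would give -$103).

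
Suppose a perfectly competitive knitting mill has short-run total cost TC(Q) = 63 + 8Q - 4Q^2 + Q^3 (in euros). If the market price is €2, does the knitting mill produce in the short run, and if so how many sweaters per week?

Shut down

Variable cost is VC = 8Q - 4Q^2 + Q^3, so AVC = VC/Q = 8 - 4Q + Q^2 and MC = dTC/dQ = 8 - 8Q + 3Q^2.
AVC is minimized where dAVC/dQ = -4 + 2Q = 0, at Q = 2; min AVC = 8 - 4·2 + 2^2 = €4.
Since P = €2 < min AVC = €4, price fails to cover variable cost at any output.
Best response: produce nothing and absorb the €63 fixed cost.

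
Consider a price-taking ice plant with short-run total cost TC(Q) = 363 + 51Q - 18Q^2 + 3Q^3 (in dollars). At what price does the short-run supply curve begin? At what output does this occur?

$24 per unit, at Q = 3

Short-run supply begins at min AVC. From VC = 51Q - 18Q^2 + 3Q^3, AVC = 51 - 18Q + 3Q^2.
dAVC/dQ = -18 + 6Q = 0 gives Q = 3. min AVC = 51 - 18·3 + 3·3^2 = 24.
The firm shuts down for any P below $24.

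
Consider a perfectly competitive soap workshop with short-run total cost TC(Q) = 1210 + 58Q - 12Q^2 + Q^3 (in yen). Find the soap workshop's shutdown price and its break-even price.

Shutdown price = ¥22; break-even price = ¥157

Shutdown price = min AVC. AVC = 58 - 12Q + Q^2, with vertex at Q = 6 and minimum ¥22.
ATC = 1210/Q + 58 - 12Q + Q^2. Setting dATC/dQ = −1210/Q^2 − 12 + 2Q = 0 gives Q = 11 (since 2·11^3 − 12·11^2 = 1210).
min ATC = 1210/11 + 58 − 12·11 + 11^2 = ¥157. That is the break-even price.
Between these two prices the firm operates at a loss; above ¥157 it earns a profit.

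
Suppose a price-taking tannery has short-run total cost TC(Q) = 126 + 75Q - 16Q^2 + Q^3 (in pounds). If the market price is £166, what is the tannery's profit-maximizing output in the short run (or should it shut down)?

From TC, MC = TC'(Q) = 75 - 32Q + 3Q^2 and AVC = VC/Q = 75 - 16Q + Q^2.
The AVC parabola has its vertex at Q = 16/2 = 8, where AVC = 75 - 16·8 + 8^2 = £11.
Since P = £166 ≥ min AVC = £11, price covers variable cost and the firm should produce.
Set P = MC: 166 = 75 - 32Q + 3Q^2 → -91 - 32Q + 3Q^2 = 0. The roots are Q = -7/3 and Q = 13; the profit-maximizing output is on the rising part of MC, so Q* = 13.
Check: AVC at Q = 13 is £36 ≤ P, so revenue covers variable cost.
Profit = P·Q − TC = 166·13 − 594 = £1564.

Produce at Q = 13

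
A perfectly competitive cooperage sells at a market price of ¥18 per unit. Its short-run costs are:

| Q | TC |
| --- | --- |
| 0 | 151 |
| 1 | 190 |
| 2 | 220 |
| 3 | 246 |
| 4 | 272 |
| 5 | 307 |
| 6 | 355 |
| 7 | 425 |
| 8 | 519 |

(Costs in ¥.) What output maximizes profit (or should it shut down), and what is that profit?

Tabulate TR − TC: Q=0: -151; Q=1: -172; Q=2: -184; Q=3: -192; Q=4: -200; Q=5: -217; Q=6: -247; Q=7: -299; Q=8: -375.
Profit is highest at Q = 0. Equivalently, the lowest AVC in the table is 121/4 ≈ ¥30.25 at Q = 4, and P = ¥18 falls below it — price never covers variable cost, so the firm shuts down and loses only its fixed cost.

Q = 0 (shut down); profit = -¥151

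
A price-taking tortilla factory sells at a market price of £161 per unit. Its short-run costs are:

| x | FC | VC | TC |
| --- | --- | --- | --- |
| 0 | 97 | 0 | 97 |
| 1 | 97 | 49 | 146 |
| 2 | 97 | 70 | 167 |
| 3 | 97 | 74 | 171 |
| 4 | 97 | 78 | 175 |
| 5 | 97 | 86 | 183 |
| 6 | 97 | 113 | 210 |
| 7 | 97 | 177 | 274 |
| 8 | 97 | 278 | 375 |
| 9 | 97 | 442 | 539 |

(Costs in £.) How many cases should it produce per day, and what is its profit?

x = 8; profit = £913

Tabulate TR − TC: x=0: -97; x=1: 15; x=2: 155; x=3: 312; x=4: 469; x=5: 622; x=6: 756; x=7: 853; x=8: 913; x=9: 910.
Profit is maximized at x = 8. AVC there is 278/8 = £34.75 ≤ P, so producing beats shutting down (which would give -£97).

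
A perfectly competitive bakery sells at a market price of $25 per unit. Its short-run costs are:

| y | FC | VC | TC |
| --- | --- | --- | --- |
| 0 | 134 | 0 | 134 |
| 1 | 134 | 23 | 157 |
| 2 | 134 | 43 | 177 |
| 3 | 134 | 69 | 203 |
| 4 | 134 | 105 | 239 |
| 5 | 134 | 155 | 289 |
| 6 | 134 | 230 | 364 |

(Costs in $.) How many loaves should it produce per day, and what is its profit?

Compute π = P·y − TC at each output: y=0: -134; y=1: -132; y=2: -127; y=3: -128; y=4: -139; y=5: -164; y=6: -214.
Profit is maximized at y = 2. AVC there is 43/2 = $21.50 ≤ P, so producing beats shutting down (which would give -$134).

y = 2; profit = -$127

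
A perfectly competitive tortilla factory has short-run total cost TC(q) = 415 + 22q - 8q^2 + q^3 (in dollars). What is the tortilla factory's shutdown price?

$6 per unit

Short-run supply begins at min AVC. From VC = 22q - 8q^2 + q^3, AVC = 22 - 8q + q^2.
dAVC/dq = -8 + 2q = 0 gives q = 4. min AVC = 22 - 8·4 + 4^2 = 6.
The firm shuts down for any P below $6.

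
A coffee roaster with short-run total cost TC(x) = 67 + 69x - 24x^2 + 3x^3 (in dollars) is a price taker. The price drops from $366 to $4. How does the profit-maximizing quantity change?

MC = 69 - 48x + 9x^2; the shutdown threshold is min AVC = $21 (at x = 4).
With P = $366 above the shutdown price, P = MC gives x = 9.
At P = $4 < min AVC = $21, price no longer covers variable cost at any output, so the firm shuts down: x = 0.

Output falls from 9 to 0 (the firm shuts down)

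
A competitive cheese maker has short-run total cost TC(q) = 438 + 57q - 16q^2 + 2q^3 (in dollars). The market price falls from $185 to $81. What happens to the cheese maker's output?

Output falls from 8 to 6

MC = 57 - 32q + 6q^2; the shutdown threshold is min AVC = $25 (at q = 4).
At P = $185 ≥ min AVC, set P = MC on the rising branch: q = 8.
At P = $81 ≥ min AVC, set P = MC: q = 6. The firm stays open but cuts output.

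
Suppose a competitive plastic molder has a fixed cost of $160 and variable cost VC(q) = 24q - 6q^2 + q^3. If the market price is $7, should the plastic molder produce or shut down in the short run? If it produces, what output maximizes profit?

Shut down

From TC, MC = TC'(q) = 24 - 12q + 3q^2 and AVC = VC/q = 24 - 6q + q^2.
AVC hits its minimum where MC = AVC, at q = 3, giving min AVC = 24 - 6·3 + 3^2 = $15.
P = $7 lies below min AVC = $15; no output level covers variable cost.
Best response: produce nothing and absorb the $160 fixed cost.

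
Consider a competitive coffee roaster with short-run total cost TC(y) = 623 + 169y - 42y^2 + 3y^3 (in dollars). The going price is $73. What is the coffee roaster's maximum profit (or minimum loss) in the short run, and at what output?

AVC = 169 - 42y + 3y^2; min AVC = $22 at y = 7. Since P = $73 ≥ min AVC, the firm produces.
With MC = 169 - 84y + 9y^2, P = MC on the upward-sloping part at y* = 8.
TR = 73·8 = 584. TC = 623 + 200 = 823. Profit = 584 − 823 = -$239.
By producing, the firm covers all variable cost plus $384 of fixed cost; shutting down would lose the full $623.

Profit = -$239 at y = 8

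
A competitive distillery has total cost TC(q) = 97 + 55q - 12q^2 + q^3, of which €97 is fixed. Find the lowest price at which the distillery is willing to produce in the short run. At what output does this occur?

€19 per unit, at q = 6

The shutdown price is the minimum of AVC. VC = 55q - 12q^2 + q^3, so AVC = 55 - 12q + q^2.
At the minimum of AVC, MC = AVC. MC = 55 - 24q + 3q^2; setting MC = AVC gives 2q^2 - 12q = 0, so q = 6. min AVC = 19.
For P < €19 the firm produces nothing.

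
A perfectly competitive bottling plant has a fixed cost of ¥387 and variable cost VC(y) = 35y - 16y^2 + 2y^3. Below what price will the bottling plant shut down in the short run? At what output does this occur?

¥3 per unit, at y = 4

The shutdown price is the minimum of AVC. VC = 35y - 16y^2 + 2y^3, so AVC = 35 - 16y + 2y^2.
At the minimum of AVC, MC = AVC. MC = 35 - 32y + 6y^2; setting MC = AVC gives 4y^2 - 16y = 0, so y = 4. min AVC = 3.
The firm shuts down for any P below ¥3.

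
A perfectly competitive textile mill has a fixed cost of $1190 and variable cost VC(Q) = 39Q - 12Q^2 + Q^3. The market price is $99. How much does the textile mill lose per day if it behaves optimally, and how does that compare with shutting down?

Profit = -$390 at Q = 10

AVC = 39 - 12Q + Q^2 has its minimum $3 at Q = 6; price $99 clears that bar, so the firm operates.
MC = 39 - 24Q + 3Q^2. Setting P = MC and taking the root on the rising branch gives Q* = 10.
TR = 99·10 = 990. TC = 1190 + 190 = 1380. Profit = 990 − 1380 = -$390.
By producing, the firm covers all variable cost plus $800 of fixed cost; shutting down would lose the full $1190.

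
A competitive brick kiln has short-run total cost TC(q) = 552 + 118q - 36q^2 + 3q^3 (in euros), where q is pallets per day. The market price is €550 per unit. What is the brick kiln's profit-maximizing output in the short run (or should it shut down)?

Variable cost is VC = 118q - 36q^2 + 3q^3, so AVC = VC/q = 118 - 36q + 3q^2 and MC = dTC/dq = 118 - 72q + 9q^2.
AVC is minimized where dAVC/dq = -36 + 6q = 0, at q = 6; min AVC = 118 - 36·6 + 3·6^2 = €10.
Since P = €550 ≥ min AVC = €10, price covers variable cost and the firm should produce.
Solving P = MC: -432 - 72q + 9q^2 = 0 ⇒ q = -4 or 12. On the upward-sloping branch, q* = 12.
Check: AVC at q = 12 is €118 ≤ P, so revenue covers variable cost.
Profit = P·q − TC = 550·12 − 1968 = €4632.

Produce at q = 12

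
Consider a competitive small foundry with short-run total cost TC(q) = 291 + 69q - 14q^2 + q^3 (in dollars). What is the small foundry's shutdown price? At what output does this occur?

$20 per unit, at q = 7

The shutdown price is the minimum of AVC. VC = 69q - 14q^2 + q^3, so AVC = 69 - 14q + q^2.
dAVC/dq = -14 + 2q = 0 gives q = 7. min AVC = 69 - 14·7 + 7^2 = 20.
For P < $20 the firm produces nothing.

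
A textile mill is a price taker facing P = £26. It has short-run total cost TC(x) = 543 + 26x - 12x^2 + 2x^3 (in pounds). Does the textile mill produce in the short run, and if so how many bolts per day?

Produce at x = 4

Variable cost is VC = 26x - 12x^2 + 2x^3, so AVC = VC/x = 26 - 12x + 2x^2 and MC = dTC/dx = 26 - 24x + 6x^2.
AVC hits its minimum where MC = AVC, at x = 3, giving min AVC = 26 - 12·3 + 2·3^2 = £8.
Since P = £26 ≥ min AVC = £8, price covers variable cost and the firm should produce.
Set P = MC: 26 = 26 - 24x + 6x^2 → -24x + 6x^2 = 0. The roots are x = 0 and x = 4; the profit-maximizing output is on the rising part of MC, so x* = 4.
Check: AVC at x = 4 is £10 ≤ P, so revenue covers variable cost.
Profit = P·x − TC = 26·4 − 583 = -£479, a loss, but smaller than the £543 fixed cost the firm would lose by shutting down.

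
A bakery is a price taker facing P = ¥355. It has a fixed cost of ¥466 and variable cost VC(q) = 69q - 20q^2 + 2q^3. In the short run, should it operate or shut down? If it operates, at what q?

From TC, MC = TC'(q) = 69 - 40q + 6q^2 and AVC = VC/q = 69 - 20q + 2q^2.
AVC is minimized where dAVC/dq = -20 + 4q = 0, at q = 5; min AVC = 69 - 20·5 + 2·5^2 = ¥19.
P = ¥355 exceeds min AVC = ¥19, so the firm stays open.
Set P = MC: 355 = 69 - 40q + 6q^2 → -286 - 40q + 6q^2 = 0. The roots are q = -13/3 and q = 11; the profit-maximizing output is on the rising part of MC, so q* = 11.
Check: AVC at q = 11 is ¥91 ≤ P, so revenue covers variable cost.
Profit = P·q − TC = 355·11 − 1467 = ¥2438.

Produce at q = 11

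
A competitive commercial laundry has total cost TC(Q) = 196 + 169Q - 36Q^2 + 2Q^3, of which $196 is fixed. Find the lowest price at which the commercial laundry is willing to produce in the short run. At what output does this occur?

The firm shuts down when price falls below the minimum of average variable cost. AVC = VC/Q = 169 - 36Q + 2Q^2.
dAVC/dQ = -36 + 4Q = 0 gives Q = 9. min AVC = 169 - 36·9 + 2·9^2 = 7.
The firm shuts down for any P below $7.

$7 per unit, at Q = 9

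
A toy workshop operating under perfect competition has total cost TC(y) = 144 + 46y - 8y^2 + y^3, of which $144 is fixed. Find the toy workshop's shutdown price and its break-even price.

AVC = 46 - 8y + y^2; minimized at y = 4, giving min AVC = $30. That is the shutdown price.
ATC = 144/y + 46 - 8y + y^2. Setting dATC/dy = −144/y^2 − 8 + 2y = 0 gives y = 6 (since 2·6^3 − 8·6^2 = 144).
min ATC = 144/6 + 46 − 8·6 + 6^2 = $58. That is the break-even price.
Between these two prices the firm operates at a loss; above $58 it earns a profit.

Shutdown price = $30; break-even price = $58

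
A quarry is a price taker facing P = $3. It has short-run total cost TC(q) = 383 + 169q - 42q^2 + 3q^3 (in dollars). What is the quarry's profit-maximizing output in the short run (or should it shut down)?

Shut down

Strip out fixed cost: VC = 169q - 42q^2 + 3q^3. Then AVC = 169 - 42q + 3q^2 and MC = 169 - 84q + 9q^2.
AVC hits its minimum where MC = AVC, at q = 7, giving min AVC = 169 - 42·7 + 3·7^2 = $22.
With P < min AVC ($3 < $22), every unit sold adds to the loss.
Best response: produce nothing and absorb the $383 fixed cost.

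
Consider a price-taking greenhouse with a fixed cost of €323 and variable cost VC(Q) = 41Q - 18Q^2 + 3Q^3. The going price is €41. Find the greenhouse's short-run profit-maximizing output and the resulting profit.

AVC = 41 - 18Q + 3Q^2 has its minimum €14 at Q = 3; price €41 clears that bar, so the firm operates.
MC = 41 - 36Q + 9Q^2. Setting P = MC and taking the root on the rising branch gives Q* = 4.
TR = 41·4 = 164. TC = 323 + 68 = 391. Profit = 164 − 391 = -€227.
Shutting down would mean losing the fixed cost of €323, so operating at a loss of €227 is better by €96.

Profit = -€227 at Q = 4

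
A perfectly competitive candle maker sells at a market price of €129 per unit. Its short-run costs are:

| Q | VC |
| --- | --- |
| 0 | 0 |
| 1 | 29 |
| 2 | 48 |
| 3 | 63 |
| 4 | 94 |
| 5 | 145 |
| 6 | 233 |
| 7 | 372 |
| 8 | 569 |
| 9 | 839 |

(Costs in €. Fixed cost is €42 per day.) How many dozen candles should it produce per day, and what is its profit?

Profit at each row (π = 129Q − TC): Q=0: -42; Q=1: 58; Q=2: 168; Q=3: 282; Q=4: 380; Q=5: 458; Q=6: 499; Q=7: 489; Q=8: 421; Q=9: 280.
Profit is maximized at Q = 6. AVC there is 233/6 = €38.83 ≤ P, so producing beats shutting down (which would give -€42).

Q = 6; profit = €499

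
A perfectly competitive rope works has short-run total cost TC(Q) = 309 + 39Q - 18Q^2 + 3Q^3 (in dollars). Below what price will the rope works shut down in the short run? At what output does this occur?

The firm shuts down when price falls below the minimum of average variable cost. AVC = VC/Q = 39 - 18Q + 3Q^2.
At the minimum of AVC, MC = AVC. MC = 39 - 36Q + 9Q^2; setting MC = AVC gives 6Q^2 - 18Q = 0, so Q = 3. min AVC = 12.
For P < $12 the firm produces nothing.

$12 per unit, at Q = 3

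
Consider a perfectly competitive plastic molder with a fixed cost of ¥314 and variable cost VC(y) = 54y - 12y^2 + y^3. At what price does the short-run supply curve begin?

¥18 per unit

The firm shuts down when price falls below the minimum of average variable cost. AVC = VC/y = 54 - 12y + y^2.
dAVC/dy = -12 + 2y = 0 gives y = 6. min AVC = 54 - 12·6 + 6^2 = 18.
For P < ¥18 the firm produces nothing.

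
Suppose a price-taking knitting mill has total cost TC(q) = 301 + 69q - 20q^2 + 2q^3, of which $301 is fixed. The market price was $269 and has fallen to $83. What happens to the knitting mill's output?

AVC = 69 - 20q + 2q^2, minimized at q = 5 where min AVC = $19. MC = 69 - 40q + 6q^2.
At P = $269 ≥ min AVC, set P = MC on the rising branch: q = 10.
At P = $83 ≥ min AVC, set P = MC: q = 7. The firm stays open but cuts output.

Output falls from 10 to 7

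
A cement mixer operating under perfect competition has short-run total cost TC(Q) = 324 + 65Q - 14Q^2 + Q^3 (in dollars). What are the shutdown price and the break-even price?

Shutdown price = $16; break-even price = $56

AVC = 65 - 14Q + Q^2; minimized at Q = 7, giving min AVC = $16. That is the shutdown price.
ATC = 324/Q + 65 - 14Q + Q^2. Setting dATC/dQ = −324/Q^2 − 14 + 2Q = 0 gives Q = 9 (since 2·9^3 − 14·9^2 = 324).
min ATC = 324/9 + 65 − 14·9 + 9^2 = $56. That is the break-even price.
Between these two prices the firm operates at a loss; above $56 it earns a profit.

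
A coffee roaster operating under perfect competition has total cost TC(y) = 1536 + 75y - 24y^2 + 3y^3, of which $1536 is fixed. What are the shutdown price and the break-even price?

AVC = 75 - 24y + 3y^2; minimized at y = 4, giving min AVC = $27. That is the shutdown price.
ATC = 1536/y + 75 - 24y + 3y^2. Setting dATC/dy = −1536/y^2 − 24 + 6y = 0 gives y = 8 (since 6·8^3 − 24·8^2 = 1536).
min ATC = 1536/8 + 75 − 24·8 + 3·8^2 = $267. That is the break-even price.
Between these two prices the firm operates at a loss; above $267 it earns a profit.

Shutdown price = $27; break-even price = $267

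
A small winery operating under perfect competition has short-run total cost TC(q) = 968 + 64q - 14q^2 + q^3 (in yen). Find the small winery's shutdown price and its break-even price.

AVC = 64 - 14q + q^2; minimized at q = 7, giving min AVC = ¥15. That is the shutdown price.
ATC = 968/q + 64 - 14q + q^2. Setting dATC/dq = −968/q^2 − 14 + 2q = 0 gives q = 11 (since 2·11^3 − 14·11^2 = 968).
min ATC = 968/11 + 64 − 14·11 + 11^2 = ¥119. That is the break-even price.
Between these two prices the firm operates at a loss; above ¥119 it earns a profit.

Shutdown price = ¥15; break-even price = ¥119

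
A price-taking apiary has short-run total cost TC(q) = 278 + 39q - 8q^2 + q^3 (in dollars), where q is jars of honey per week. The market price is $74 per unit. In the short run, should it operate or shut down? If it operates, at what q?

Produce at q = 7

From TC, MC = TC'(q) = 39 - 16q + 3q^2 and AVC = VC/q = 39 - 8q + q^2.
AVC hits its minimum where MC = AVC, at q = 4, giving min AVC = 39 - 8·4 + 4^2 = $23.
Because $74 ≥ $23, revenue can cover variable cost; the firm operates.
Set P = MC: 74 = 39 - 16q + 3q^2 → -35 - 16q + 3q^2 = 0. The roots are q = -5/3 and q = 7; the profit-maximizing output is on the rising part of MC, so q* = 7.
Check: AVC at q = 7 is $32 ≤ P, so revenue covers variable cost.
Profit = P·q − TC = 74·7 − 502 = $16.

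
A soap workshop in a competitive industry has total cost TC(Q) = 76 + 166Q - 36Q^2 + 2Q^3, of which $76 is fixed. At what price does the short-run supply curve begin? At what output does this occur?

$4 per unit, at Q = 9

Short-run supply begins at min AVC. From VC = 166Q - 36Q^2 + 2Q^3, AVC = 166 - 36Q + 2Q^2.
dAVC/dQ = -36 + 4Q = 0 gives Q = 9. min AVC = 166 - 36·9 + 2·9^2 = 4.
The firm shuts down for any P below $4.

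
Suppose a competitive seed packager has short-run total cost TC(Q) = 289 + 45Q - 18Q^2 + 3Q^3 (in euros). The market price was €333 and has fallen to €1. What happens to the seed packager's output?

Output falls from 8 to 0 (the firm shuts down)

MC = 45 - 36Q + 9Q^2; the shutdown threshold is min AVC = €18 (at Q = 3).
At P = €333 ≥ min AVC, set P = MC on the rising branch: Q = 8.
At P = €1 < min AVC = €18, price no longer covers variable cost at any output, so the firm shuts down: Q = 0.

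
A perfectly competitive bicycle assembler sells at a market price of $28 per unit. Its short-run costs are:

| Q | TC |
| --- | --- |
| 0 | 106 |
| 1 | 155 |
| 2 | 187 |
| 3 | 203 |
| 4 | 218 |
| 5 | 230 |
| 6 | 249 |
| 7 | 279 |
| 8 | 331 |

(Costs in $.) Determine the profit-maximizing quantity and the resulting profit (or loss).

Q = 6; profit = -$81

Profit at each row (π = 28Q − TC): Q=0: -106; Q=1: -127; Q=2: -131; Q=3: -119; Q=4: -106; Q=5: -90; Q=6: -81; Q=7: -83; Q=8: -107.
Profit is maximized at Q = 6. AVC there is 143/6 = $23.83 ≤ P, so producing beats shutting down (which would give -$106).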